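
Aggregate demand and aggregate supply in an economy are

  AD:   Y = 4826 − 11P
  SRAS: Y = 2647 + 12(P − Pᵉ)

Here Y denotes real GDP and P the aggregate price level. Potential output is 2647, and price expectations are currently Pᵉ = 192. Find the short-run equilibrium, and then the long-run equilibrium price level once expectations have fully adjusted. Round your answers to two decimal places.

Short run: P = 194.91, Y = 2681.96. Long run: P = 198.09.

Short run: with Pᵉ = 192, SRAS is Y = 343 + 12P. Setting AD = SRAS gives 4483 = 23P, so P = 194.91 and Y = 4826 − 11P = 2681.96.
Output 2681.96 is above potential 2647, so over time expected prices rise and SRAS shifts left until Y returns to 2647.
Long run: Y = 2647 on the AD curve gives 2647 = 4826 − 11P, so P = 198.09.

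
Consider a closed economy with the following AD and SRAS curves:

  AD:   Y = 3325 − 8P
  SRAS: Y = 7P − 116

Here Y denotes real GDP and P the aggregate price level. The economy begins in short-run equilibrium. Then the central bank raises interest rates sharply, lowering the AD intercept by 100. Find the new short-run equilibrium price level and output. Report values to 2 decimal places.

P = 222.73, Y = 1443.13

This is a negative demand shock: AD shifts left.
New AD: Y = 3225 − 8P.
Set AD = SRAS: 3225 − 8P = 7P − 116, so 3341 = 15P and P = 222.73.
Substituting into AD, Y = 1443.13.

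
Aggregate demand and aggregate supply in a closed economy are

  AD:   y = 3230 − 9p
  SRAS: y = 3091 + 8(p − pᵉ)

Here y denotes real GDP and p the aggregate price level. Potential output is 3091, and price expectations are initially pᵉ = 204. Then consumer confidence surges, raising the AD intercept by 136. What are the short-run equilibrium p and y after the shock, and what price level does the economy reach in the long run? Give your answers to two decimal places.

Short run: p = 112.18, y = 2356.41. Long run: p = 30.56.

AD shifts right: new AD is y = 3366 − 9p. With pᵉ = 204, SRAS is y = 1459 + 8p.
Short run: 3366 − 9p = 1459 + 8p gives 1907 = 17p, so p = 112.18 and y = 3366 − 9p = 2356.41.
y = 2356.41 is below potential 3091; expectations adjust and SRAS shifts right until y = 3091.
Long run: on the new AD curve, 3091 = 3366 − 9p gives p = 30.56.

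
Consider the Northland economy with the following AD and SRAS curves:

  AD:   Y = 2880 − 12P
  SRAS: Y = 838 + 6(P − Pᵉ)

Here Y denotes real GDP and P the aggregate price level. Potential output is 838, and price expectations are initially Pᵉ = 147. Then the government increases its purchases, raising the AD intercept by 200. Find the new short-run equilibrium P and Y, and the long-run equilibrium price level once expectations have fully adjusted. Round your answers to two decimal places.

Short run: P = 173.56, Y = 997.33. Long run: P = 186.83.

AD shifts right: new AD is Y = 3080 − 12P. With Pᵉ = 147, SRAS is Y = 6P − 44.
Short run: 3080 − 12P = 6P − 44 gives 3124 = 18P, so P = 173.56 and Y = 3080 − 12P = 997.33.
Y = 997.33 is above potential 838; expectations adjust and SRAS shifts left until Y = 838.
Long run: on the new AD curve, 838 = 3080 − 12P gives P = 186.83.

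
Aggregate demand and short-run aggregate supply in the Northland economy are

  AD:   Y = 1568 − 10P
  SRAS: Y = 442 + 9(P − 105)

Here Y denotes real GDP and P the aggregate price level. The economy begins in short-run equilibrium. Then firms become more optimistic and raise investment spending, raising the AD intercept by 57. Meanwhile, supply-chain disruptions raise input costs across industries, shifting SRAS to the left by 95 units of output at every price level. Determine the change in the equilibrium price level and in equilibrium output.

After both shocks: AD is Y = 1625 − 10P and SRAS is Y = 9P − 598.
Setting them equal: 2223 = 19P, so P = 117.
Y = 1625 − 10·117 = 455.
Initially P = 109, Y = 478, so ΔP = +8 and ΔY = -23.

ΔP = +8, ΔY = -23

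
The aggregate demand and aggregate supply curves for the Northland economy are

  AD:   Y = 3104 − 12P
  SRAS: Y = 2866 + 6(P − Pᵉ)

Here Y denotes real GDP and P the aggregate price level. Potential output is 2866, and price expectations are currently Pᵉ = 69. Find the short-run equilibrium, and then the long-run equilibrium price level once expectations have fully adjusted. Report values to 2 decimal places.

Short run: P = 36.22, Y = 2669.33. Long run: P = 19.83.

Short run: with Pᵉ = 69, SRAS is Y = 2452 + 6P. Setting AD = SRAS gives 652 = 18P, so P = 36.22 and Y = 3104 − 12P = 2669.33.
Output 2669.33 is below potential 2866, so over time expected prices fall and SRAS shifts right until Y returns to 2866.
Long run: Y = 2866 on the AD curve gives 2866 = 3104 − 12P, so P = 19.83.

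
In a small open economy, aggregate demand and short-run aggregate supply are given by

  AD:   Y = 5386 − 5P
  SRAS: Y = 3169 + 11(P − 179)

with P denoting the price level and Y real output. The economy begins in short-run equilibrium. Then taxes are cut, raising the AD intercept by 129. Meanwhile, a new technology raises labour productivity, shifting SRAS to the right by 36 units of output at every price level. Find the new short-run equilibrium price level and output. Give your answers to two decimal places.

P = 267.44, Y = 4177.81

After both shocks: AD is Y = 5515 − 5P and SRAS is Y = 1236 + 11P.
Setting them equal: 4279 = 16P, so P = 267.44.
Substituting into AD, Y = 4177.81.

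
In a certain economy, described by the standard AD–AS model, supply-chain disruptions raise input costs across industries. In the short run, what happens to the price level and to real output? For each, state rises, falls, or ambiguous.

This is an adverse supply shock: SRAS shifts left.
Moving along the downward-sloping AD curve, P rises and Y falls.

Price level: rises; output: falls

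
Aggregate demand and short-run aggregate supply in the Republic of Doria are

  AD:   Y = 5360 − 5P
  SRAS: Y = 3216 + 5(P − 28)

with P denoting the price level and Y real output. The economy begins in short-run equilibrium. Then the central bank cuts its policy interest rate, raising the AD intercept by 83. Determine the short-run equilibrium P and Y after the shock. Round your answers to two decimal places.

This is a positive demand shock: AD shifts right.
New AD: Y = 5443 − 5P.
SRAS can be written Y = 3076 + 5P.
Set AD = SRAS: 5443 − 5P = 3076 + 5P, so 2367 = 10P and P = 236.70.
Substituting into AD, Y = 4259.50.

P = 236.70, Y = 4259.50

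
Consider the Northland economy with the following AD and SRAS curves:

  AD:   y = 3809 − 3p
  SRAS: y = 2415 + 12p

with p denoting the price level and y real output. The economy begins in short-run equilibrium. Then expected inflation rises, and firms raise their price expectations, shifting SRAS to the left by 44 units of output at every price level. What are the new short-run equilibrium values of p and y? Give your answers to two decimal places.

This is a negative supply shock: SRAS shifts left.
New SRAS: y = 2371 + 12p.
Set AD = SRAS: 3809 − 3p = 2371 + 12p, so 1438 = 15p and p = 95.87.
Substituting into AD, y = 3521.40.

p = 95.87, y = 3521.40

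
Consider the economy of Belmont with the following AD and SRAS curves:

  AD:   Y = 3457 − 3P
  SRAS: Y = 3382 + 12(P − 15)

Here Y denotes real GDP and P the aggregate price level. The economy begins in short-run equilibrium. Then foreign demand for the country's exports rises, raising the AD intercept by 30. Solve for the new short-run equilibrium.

P = 19, Y = 3430

This is a positive demand shock: AD shifts right.
New AD: Y = 3487 − 3P.
SRAS can be written Y = 3202 + 12P.
Set AD = SRAS: 3487 − 3P = 3202 + 12P, so 285 = 15P and P = 19.
Y = 3487 − 3·19 = 3430.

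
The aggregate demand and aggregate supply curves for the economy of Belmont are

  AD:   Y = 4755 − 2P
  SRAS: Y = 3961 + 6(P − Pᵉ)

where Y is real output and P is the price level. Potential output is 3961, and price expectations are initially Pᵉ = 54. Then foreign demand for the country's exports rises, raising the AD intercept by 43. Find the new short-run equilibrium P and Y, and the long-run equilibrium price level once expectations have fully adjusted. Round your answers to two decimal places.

Short run: P = 145.13, Y = 4507.75. Long run: P = 418.50.

AD shifts right: new AD is Y = 4798 − 2P. With Pᵉ = 54, SRAS is Y = 3637 + 6P.
Short run: 4798 − 2P = 3637 + 6P gives 1161 = 8P, so P = 145.13 and Y = 4798 − 2P = 4507.75.
Y = 4507.75 is above potential 3961; expectations adjust and SRAS shifts left until Y = 3961.
Long run: on the new AD curve, 3961 = 4798 − 2P gives P = 418.50.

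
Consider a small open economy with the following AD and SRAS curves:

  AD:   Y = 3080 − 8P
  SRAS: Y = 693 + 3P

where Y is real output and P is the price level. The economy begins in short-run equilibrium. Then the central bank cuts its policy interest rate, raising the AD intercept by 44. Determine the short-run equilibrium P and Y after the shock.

This is a positive demand shock: AD shifts right.
New AD: Y = 3124 − 8P.
Set AD = SRAS: 3124 − 8P = 693 + 3P, so 2431 = 11P and P = 221.
Y = 3124 − 8·221 = 1356.

P = 221, Y = 1356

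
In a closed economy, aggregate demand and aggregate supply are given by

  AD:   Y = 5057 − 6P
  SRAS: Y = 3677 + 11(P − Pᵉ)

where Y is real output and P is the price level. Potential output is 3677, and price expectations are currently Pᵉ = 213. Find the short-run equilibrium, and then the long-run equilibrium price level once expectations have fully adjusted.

Short run: P = 219, Y = 3743. Long run: P = 230.

Short run: with Pᵉ = 213, SRAS is Y = 1334 + 11P. Setting AD = SRAS gives 3723 = 17P, so P = 219 and Y = 5057 − 6·219 = 3743.
Output 3743 is above potential 3677, so over time expected prices rise and SRAS shifts left until Y returns to 3677.
Long run: Y = 3677 on the AD curve gives 3677 = 5057 − 6P, so P = 230.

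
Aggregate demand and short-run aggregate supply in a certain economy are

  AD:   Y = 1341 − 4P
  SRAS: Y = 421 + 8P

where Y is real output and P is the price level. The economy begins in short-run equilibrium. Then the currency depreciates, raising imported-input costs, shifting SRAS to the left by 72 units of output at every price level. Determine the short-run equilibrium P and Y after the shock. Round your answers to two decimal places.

This is a negative supply shock: SRAS shifts left.
New SRAS: Y = 349 + 8P.
Set AD = SRAS: 1341 − 4P = 349 + 8P, so 992 = 12P and P = 82.67.
Substituting into AD, Y = 1010.33.

P = 82.67, Y = 1010.33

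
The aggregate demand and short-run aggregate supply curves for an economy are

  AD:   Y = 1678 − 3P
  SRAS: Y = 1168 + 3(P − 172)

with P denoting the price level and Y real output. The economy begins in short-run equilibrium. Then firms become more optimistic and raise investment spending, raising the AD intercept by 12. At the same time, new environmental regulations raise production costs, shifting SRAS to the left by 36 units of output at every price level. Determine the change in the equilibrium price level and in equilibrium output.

After both shocks: AD is Y = 1690 − 3P and SRAS is Y = 616 + 3P.
Setting them equal: 1074 = 6P, so P = 179.
Y = 1690 − 3·179 = 1153.
Initially P = 171, Y = 1165, so ΔP = +8 and ΔY = -12.

ΔP = +8, ΔY = -12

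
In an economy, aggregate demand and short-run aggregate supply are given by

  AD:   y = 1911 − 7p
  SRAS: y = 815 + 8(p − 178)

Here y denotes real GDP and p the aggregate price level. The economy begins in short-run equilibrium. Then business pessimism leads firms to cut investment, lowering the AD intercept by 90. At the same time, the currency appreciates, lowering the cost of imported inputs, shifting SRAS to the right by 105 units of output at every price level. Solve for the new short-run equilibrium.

After both shocks: AD is y = 1821 − 7p and SRAS is y = 8p − 504.
Setting them equal: 2325 = 15p, so p = 155.
y = 1821 − 7·155 = 736.

p = 155, y = 736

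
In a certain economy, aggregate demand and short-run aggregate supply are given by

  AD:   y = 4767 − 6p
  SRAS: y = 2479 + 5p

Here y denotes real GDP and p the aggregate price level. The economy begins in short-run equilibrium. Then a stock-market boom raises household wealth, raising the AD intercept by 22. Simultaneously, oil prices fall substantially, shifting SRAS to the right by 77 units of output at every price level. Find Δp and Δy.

After both shocks: AD is y = 4789 − 6p and SRAS is y = 2556 + 5p.
Setting them equal: 2233 = 11p, so p = 203.
y = 4789 − 6·203 = 3571.
Initially p = 208, y = 3519, so Δp = -5 and Δy = +52.

Δp = -5, Δy = +52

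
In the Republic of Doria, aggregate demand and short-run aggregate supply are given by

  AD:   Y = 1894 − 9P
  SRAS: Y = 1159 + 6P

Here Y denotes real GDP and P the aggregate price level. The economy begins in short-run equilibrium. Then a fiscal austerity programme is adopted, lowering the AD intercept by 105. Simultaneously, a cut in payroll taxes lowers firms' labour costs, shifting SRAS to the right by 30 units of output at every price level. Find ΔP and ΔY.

After both shocks: AD is Y = 1789 − 9P and SRAS is Y = 1189 + 6P.
Setting them equal: 600 = 15P, so P = 40.
Y = 1789 − 9·40 = 1429.
Initially P = 49, Y = 1453, so ΔP = -9 and ΔY = -24.

ΔP = -9, ΔY = -24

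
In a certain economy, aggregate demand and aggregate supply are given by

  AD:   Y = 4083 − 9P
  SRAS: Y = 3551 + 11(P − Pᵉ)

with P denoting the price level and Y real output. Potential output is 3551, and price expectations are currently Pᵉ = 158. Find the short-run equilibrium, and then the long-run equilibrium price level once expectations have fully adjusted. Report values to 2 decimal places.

Short run: P = 113.50, Y = 3061.50. Long run: P = 59.11.

Short run: with Pᵉ = 158, SRAS is Y = 1813 + 11P. Setting AD = SRAS gives 2270 = 20P, so P = 113.50 and Y = 4083 − 9P = 3061.50.
Output 3061.50 is below potential 3551, so over time expected prices fall and SRAS shifts right until Y returns to 3551.
Long run: Y = 3551 on the AD curve gives 3551 = 4083 − 9P, so P = 59.11.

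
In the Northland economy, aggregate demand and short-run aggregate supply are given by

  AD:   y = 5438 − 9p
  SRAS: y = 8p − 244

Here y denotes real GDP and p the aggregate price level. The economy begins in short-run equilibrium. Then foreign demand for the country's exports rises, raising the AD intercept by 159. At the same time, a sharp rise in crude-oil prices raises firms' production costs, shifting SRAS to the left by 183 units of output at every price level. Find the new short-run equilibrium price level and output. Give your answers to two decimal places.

p = 354.35, y = 2407.82

After both shocks: AD is y = 5597 − 9p and SRAS is y = 8p − 427.
Setting them equal: 6024 = 17p, so p = 354.35.
Substituting into AD, y = 2407.82.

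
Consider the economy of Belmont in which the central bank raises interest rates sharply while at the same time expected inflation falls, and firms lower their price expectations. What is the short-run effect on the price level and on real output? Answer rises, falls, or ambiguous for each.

Price level: falls; output: ambiguous

The first event is a negative demand shock: AD shifts left, which by itself pushes P down and Y down.
The second is a favourable supply shock: SRAS shifts right, which by itself pushes P down and Y up.
Both shocks push P down, so P falls. The two shocks push Y in opposite directions, so the effect on Y is ambiguous.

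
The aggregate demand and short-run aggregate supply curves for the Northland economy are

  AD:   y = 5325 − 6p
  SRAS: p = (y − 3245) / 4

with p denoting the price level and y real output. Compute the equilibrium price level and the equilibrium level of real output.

p = 208, y = 4077

Rearrange SRAS to y = 3245 + 4p.
Set AD = SRAS: 5325 − 6p = 3245 + 4p, so 2080 = 10p and p = 208.
Then y = 5325 − 6·208 = 4077.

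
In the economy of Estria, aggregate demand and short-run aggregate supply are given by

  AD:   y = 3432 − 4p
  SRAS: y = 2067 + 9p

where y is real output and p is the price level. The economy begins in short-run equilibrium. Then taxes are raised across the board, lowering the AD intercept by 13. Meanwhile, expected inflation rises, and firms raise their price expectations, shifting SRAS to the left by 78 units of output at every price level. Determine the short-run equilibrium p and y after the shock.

After both shocks: AD is y = 3419 − 4p and SRAS is y = 1989 + 9p.
Setting them equal: 1430 = 13p, so p = 110.
y = 3419 − 4·110 = 2979.

p = 110, y = 2979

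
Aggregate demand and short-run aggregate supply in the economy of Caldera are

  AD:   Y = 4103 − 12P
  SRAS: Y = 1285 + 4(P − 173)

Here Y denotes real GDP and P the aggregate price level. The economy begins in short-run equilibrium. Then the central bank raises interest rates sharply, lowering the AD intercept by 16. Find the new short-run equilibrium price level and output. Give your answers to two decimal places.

This is a negative demand shock: AD shifts left.
New AD: Y = 4087 − 12P.
SRAS can be written Y = 593 + 4P.
Set AD = SRAS: 4087 − 12P = 593 + 4P, so 3494 = 16P and P = 218.38.
Substituting into AD, Y = 1466.50.

P = 218.38, Y = 1466.50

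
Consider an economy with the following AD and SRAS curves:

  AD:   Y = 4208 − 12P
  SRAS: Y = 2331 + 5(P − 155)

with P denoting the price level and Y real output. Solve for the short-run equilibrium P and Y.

Write SRAS as Y = 2331 + 5P − 775 = 1556 + 5P.
Set AD = SRAS: 4208 − 12P = 1556 + 5P, so 2652 = 17P and P = 156.
Then Y = 4208 − 12·156 = 2336.

P = 156, Y = 2336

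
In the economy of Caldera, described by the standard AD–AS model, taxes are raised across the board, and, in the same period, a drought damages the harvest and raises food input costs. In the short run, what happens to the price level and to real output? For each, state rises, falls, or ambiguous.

The first event is a negative demand shock: AD shifts left, which by itself pushes P down and Y down.
The second is an adverse supply shock: SRAS shifts left, which by itself pushes P up and Y down.
The two shocks push P in opposite directions, so the effect on P is ambiguous. Both shocks push Y down, so Y falls.

Price level: ambiguous; output: falls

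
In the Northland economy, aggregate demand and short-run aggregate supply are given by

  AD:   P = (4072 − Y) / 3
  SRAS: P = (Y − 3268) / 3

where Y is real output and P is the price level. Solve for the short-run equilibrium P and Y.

Rearrange AD to Y = 4072 − 3P.
Rearrange SRAS to Y = 3268 + 3P.
Set AD = SRAS: 4072 − 3P = 3268 + 3P, so 804 = 6P and P = 134.
Then Y = 4072 − 3·134 = 3670.

P = 134, Y = 3670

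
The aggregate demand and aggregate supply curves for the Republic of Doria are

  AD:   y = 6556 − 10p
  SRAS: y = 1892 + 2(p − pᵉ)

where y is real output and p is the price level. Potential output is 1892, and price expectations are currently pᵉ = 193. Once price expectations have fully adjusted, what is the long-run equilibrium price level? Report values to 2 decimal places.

Short run: with pᵉ = 193, SRAS is y = 1506 + 2p. Setting AD = SRAS gives 5050 = 12p, so p = 420.83 and y = 6556 − 10p = 2347.67.
Output 2347.67 is above potential 1892, so over time expected prices rise and SRAS shifts left until y returns to 1892.
Long run: y = 1892 on the AD curve gives 1892 = 6556 − 10p, so p = 466.40.

Long-run p = 466.40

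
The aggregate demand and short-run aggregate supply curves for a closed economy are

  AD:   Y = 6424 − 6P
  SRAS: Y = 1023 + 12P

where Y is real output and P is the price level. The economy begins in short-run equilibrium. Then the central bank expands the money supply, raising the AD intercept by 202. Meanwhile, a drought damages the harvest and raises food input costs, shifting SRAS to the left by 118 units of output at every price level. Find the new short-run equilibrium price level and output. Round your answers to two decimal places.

After both shocks: AD is Y = 6626 − 6P and SRAS is Y = 905 + 12P.
Setting them equal: 5721 = 18P, so P = 317.83.
Substituting into AD, Y = 4719.00.

P = 317.83, Y = 4719.00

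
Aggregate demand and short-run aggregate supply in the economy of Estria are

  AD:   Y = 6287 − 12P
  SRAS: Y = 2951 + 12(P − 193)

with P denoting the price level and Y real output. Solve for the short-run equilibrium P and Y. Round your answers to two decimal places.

P = 235.50, Y = 3461.00

Write SRAS as Y = 2951 + 12P − 2316 = 635 + 12P.
Set AD = SRAS: 6287 − 12P = 635 + 12P, so 5652 = 24P and P = 235.50.
Substituting into AD, Y = 6287 − 12P = 3461.00.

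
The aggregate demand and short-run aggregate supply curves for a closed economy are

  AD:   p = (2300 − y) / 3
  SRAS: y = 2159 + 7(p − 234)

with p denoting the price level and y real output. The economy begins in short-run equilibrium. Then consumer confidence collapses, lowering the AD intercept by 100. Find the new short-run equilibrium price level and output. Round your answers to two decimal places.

p = 167.90, y = 1696.30

This is a negative demand shock: AD shifts left.
New AD: y = 2200 − 3p.
SRAS can be written y = 521 + 7p.
Set AD = SRAS: 2200 − 3p = 521 + 7p, so 1679 = 10p and p = 167.90.
Substituting into AD, y = 1696.30.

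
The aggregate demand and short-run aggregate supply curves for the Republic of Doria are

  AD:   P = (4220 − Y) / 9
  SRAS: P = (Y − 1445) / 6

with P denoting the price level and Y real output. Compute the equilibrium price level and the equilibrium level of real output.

P = 185, Y = 2555

Rearrange AD to Y = 4220 − 9P.
Rearrange SRAS to Y = 1445 + 6P.
Set AD = SRAS: 4220 − 9P = 1445 + 6P, so 2775 = 15P and P = 185.
Then Y = 4220 − 9·185 = 2555.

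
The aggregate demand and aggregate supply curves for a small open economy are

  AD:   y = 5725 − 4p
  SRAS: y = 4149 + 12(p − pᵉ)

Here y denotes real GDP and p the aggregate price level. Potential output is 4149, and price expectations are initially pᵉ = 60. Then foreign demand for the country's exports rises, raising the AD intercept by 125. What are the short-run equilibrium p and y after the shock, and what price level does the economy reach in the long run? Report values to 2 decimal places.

Short run: p = 151.31, y = 5244.75. Long run: p = 425.25.

AD shifts right: new AD is y = 5850 − 4p. With pᵉ = 60, SRAS is y = 3429 + 12p.
Short run: 5850 − 4p = 3429 + 12p gives 2421 = 16p, so p = 151.31 and y = 5850 − 4p = 5244.75.
y = 5244.75 is above potential 4149; expectations adjust and SRAS shifts left until y = 4149.
Long run: on the new AD curve, 4149 = 5850 − 4p gives p = 425.25.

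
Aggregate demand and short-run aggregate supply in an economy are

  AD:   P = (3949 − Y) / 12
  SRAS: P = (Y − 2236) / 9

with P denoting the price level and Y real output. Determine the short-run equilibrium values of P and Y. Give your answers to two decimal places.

Rearrange AD to Y = 3949 − 12P.
Rearrange SRAS to Y = 2236 + 9P.
Set AD = SRAS: 3949 − 12P = 2236 + 9P, so 1713 = 21P and P = 81.57.
Substituting into AD, Y = 3949 − 12P = 2970.14.

P = 81.57, Y = 2970.14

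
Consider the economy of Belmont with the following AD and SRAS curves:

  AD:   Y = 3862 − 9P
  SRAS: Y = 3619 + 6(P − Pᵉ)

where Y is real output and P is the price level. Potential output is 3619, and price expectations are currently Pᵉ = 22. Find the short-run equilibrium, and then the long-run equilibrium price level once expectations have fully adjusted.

Short run: with Pᵉ = 22, SRAS is Y = 3487 + 6P. Setting AD = SRAS gives 375 = 15P, so P = 25 and Y = 3862 − 9·25 = 3637.
Output 3637 is above potential 3619, so over time expected prices rise and SRAS shifts left until Y returns to 3619.
Long run: Y = 3619 on the AD curve gives 3619 = 3862 − 9P, so P = 27.

Short run: P = 25, Y = 3637. Long run: P = 27.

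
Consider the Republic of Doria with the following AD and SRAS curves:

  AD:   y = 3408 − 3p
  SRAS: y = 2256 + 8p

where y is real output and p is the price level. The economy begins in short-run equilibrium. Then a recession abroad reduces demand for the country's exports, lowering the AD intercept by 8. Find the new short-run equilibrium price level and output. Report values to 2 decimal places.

This is a negative demand shock: AD shifts left.
New AD: y = 3400 − 3p.
Set AD = SRAS: 3400 − 3p = 2256 + 8p, so 1144 = 11p and p = 104.00.
Substituting into AD, y = 3088.00.

p = 104.00, y = 3088.00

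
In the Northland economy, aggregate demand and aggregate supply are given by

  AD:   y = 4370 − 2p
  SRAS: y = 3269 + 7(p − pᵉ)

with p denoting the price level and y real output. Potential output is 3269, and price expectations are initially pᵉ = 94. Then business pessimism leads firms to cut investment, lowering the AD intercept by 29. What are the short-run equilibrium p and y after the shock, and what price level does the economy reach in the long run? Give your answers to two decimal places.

Short run: p = 192.22, y = 3956.56. Long run: p = 536.00.

AD shifts left: new AD is y = 4341 − 2p. With pᵉ = 94, SRAS is y = 2611 + 7p.
Short run: 4341 − 2p = 2611 + 7p gives 1730 = 9p, so p = 192.22 and y = 4341 − 2p = 3956.56.
y = 3956.56 is above potential 3269; expectations adjust and SRAS shifts left until y = 3269.
Long run: on the new AD curve, 3269 = 4341 − 2p gives p = 536.00.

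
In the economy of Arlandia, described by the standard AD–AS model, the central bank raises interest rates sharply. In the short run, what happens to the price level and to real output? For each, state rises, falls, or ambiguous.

This is a negative demand shock: AD shifts left.
Moving along the upward-sloping SRAS curve, P falls and Y falls.

Price level: falls; output: falls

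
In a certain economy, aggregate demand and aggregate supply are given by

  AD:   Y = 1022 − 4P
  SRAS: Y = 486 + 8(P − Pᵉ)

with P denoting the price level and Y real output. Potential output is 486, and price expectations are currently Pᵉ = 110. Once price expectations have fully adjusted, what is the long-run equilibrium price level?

Long-run P = 134

Short run: with Pᵉ = 110, SRAS is Y = 8P − 394. Setting AD = SRAS gives 1416 = 12P, so P = 118 and Y = 1022 − 4·118 = 550.
Output 550 is above potential 486, so over time expected prices rise and SRAS shifts left until Y returns to 486.
Long run: Y = 486 on the AD curve gives 486 = 1022 − 4P, so P = 134.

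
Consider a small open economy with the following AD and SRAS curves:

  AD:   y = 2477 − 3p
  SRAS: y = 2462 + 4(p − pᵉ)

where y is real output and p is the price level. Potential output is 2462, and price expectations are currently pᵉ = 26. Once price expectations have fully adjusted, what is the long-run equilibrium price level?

Short run: with pᵉ = 26, SRAS is y = 2358 + 4p. Setting AD = SRAS gives 119 = 7p, so p = 17 and y = 2477 − 3·17 = 2426.
Output 2426 is below potential 2462, so over time expected prices fall and SRAS shifts right until y returns to 2462.
Long run: y = 2462 on the AD curve gives 2462 = 2477 − 3p, so p = 5.

Long-run p = 5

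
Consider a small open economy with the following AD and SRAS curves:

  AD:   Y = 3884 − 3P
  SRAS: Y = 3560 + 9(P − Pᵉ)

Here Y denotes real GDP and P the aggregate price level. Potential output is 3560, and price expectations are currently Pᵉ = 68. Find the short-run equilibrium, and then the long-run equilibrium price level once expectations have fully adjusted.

Short run: with Pᵉ = 68, SRAS is Y = 2948 + 9P. Setting AD = SRAS gives 936 = 12P, so P = 78 and Y = 3884 − 3·78 = 3650.
Output 3650 is above potential 3560, so over time expected prices rise and SRAS shifts left until Y returns to 3560.
Long run: Y = 3560 on the AD curve gives 3560 = 3884 − 3P, so P = 108.

Short run: P = 78, Y = 3650. Long run: P = 108.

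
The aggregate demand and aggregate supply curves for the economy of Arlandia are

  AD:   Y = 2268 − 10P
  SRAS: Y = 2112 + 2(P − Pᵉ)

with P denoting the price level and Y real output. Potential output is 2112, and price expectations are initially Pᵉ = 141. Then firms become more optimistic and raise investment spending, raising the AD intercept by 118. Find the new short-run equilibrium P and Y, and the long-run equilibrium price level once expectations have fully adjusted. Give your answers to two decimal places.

AD shifts right: new AD is Y = 2386 − 10P. With Pᵉ = 141, SRAS is Y = 1830 + 2P.
Short run: 2386 − 10P = 1830 + 2P gives 556 = 12P, so P = 46.33 and Y = 2386 − 10P = 1922.67.
Y = 1922.67 is below potential 2112; expectations adjust and SRAS shifts right until Y = 2112.
Long run: on the new AD curve, 2112 = 2386 − 10P gives P = 27.40.

Short run: P = 46.33, Y = 1922.67. Long run: P = 27.40.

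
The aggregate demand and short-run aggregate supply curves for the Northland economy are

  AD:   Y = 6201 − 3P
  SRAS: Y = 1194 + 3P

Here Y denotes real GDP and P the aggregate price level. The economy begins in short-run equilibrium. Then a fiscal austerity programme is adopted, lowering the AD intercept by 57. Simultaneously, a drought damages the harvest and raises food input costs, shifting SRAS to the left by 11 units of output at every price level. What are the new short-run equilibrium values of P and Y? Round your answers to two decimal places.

After both shocks: AD is Y = 6144 − 3P and SRAS is Y = 1183 + 3P.
Setting them equal: 4961 = 6P, so P = 826.83.
Substituting into AD, Y = 3663.50.

P = 826.83, Y = 3663.50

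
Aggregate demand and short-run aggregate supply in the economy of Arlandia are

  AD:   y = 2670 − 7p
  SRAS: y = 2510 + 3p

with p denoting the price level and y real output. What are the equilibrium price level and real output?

Set AD = SRAS: 2670 − 7p = 2510 + 3p, so 160 = 10p and p = 16.
Then y = 2670 − 7·16 = 2558.

p = 16, y = 2558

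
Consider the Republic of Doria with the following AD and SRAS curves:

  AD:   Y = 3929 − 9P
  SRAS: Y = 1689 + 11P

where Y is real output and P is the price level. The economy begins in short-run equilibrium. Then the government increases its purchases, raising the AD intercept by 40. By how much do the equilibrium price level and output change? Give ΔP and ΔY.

ΔP = +2, ΔY = +22

This is a positive demand shock: AD shifts right.
New AD: Y = 3969 − 9P.
Set AD = SRAS: 3969 − 9P = 1689 + 11P, so 2280 = 20P and P = 114.
Y = 3969 − 9·114 = 2943.
Initially P = 112, Y = 2921, so ΔP = +2 and ΔY = +22.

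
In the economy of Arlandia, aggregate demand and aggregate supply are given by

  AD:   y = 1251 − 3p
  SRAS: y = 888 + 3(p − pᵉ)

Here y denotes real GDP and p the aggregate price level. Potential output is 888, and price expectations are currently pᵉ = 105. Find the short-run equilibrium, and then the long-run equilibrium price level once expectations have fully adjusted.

Short run: with pᵉ = 105, SRAS is y = 573 + 3p. Setting AD = SRAS gives 678 = 6p, so p = 113 and y = 1251 − 3·113 = 912.
Output 912 is above potential 888, so over time expected prices rise and SRAS shifts left until y returns to 888.
Long run: y = 888 on the AD curve gives 888 = 1251 − 3p, so p = 121.

Short run: p = 113, y = 912. Long run: p = 121.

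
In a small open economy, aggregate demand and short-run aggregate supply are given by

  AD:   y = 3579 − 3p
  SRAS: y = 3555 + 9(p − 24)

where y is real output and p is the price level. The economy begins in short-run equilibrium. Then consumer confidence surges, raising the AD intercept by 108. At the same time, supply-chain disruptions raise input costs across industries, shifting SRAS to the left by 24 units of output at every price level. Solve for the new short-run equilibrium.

p = 31, y = 3594

After both shocks: AD is y = 3687 − 3p and SRAS is y = 3315 + 9p.
Setting them equal: 372 = 12p, so p = 31.
y = 3687 − 3·31 = 3594.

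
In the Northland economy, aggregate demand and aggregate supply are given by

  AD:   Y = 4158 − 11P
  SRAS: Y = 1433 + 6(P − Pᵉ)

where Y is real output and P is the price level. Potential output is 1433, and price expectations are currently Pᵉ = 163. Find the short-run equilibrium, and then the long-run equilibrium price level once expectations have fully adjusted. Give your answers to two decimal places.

Short run: P = 217.82, Y = 1761.94. Long run: P = 247.73.

Short run: with Pᵉ = 163, SRAS is Y = 455 + 6P. Setting AD = SRAS gives 3703 = 17P, so P = 217.82 and Y = 4158 − 11P = 1761.94.
Output 1761.94 is above potential 1433, so over time expected prices rise and SRAS shifts left until Y returns to 1433.
Long run: Y = 1433 on the AD curve gives 1433 = 4158 − 11P, so P = 247.73.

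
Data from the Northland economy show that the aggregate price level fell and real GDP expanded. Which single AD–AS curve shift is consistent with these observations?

P fell and Y rose. An AD shift moves P and Y in the same direction; an SRAS shift moves them in opposite directions.
Here P and Y moved in opposite directions, so the SRAS curve shifted.
Since Y rose, SRAS shifted right.

SRAS shifted right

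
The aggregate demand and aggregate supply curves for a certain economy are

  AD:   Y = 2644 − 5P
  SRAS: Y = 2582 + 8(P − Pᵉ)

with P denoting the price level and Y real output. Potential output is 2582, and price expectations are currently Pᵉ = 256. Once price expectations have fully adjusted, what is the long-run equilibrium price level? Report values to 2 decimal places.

Short run: with Pᵉ = 256, SRAS is Y = 534 + 8P. Setting AD = SRAS gives 2110 = 13P, so P = 162.31 and Y = 2644 − 5P = 1832.46.
Output 1832.46 is below potential 2582, so over time expected prices fall and SRAS shifts right until Y returns to 2582.
Long run: Y = 2582 on the AD curve gives 2582 = 2644 − 5P, so P = 12.40.

Long-run P = 12.40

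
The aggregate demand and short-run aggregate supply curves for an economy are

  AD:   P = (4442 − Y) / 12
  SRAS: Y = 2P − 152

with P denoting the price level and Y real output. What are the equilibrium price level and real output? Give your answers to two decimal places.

Rearrange AD to Y = 4442 − 12P.
Set AD = SRAS: 4442 − 12P = 2P − 152, so 4594 = 14P and P = 328.14.
Substituting into AD, Y = 4442 − 12P = 504.29.

P = 328.14, Y = 504.29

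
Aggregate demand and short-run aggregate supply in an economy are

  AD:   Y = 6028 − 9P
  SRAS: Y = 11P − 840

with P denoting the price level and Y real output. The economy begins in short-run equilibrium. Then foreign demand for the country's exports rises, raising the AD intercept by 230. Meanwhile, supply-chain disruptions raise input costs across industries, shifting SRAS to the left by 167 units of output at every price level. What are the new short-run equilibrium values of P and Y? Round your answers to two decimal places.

After both shocks: AD is Y = 6258 − 9P and SRAS is Y = 11P − 1007.
Setting them equal: 7265 = 20P, so P = 363.25.
Substituting into AD, Y = 2988.75.

P = 363.25, Y = 2988.75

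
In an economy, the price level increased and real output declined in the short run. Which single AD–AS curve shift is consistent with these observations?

SRAS shifted left

P rose and Y fell. An AD shift moves P and Y in the same direction; an SRAS shift moves them in opposite directions.
Here P and Y moved in opposite directions, so the SRAS curve shifted.
Since Y fell, SRAS shifted left.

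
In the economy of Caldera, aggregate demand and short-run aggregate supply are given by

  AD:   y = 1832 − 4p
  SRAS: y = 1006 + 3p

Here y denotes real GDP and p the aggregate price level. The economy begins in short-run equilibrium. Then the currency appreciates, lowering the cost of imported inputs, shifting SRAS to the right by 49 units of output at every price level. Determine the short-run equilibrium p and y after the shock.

This is a positive supply shock: SRAS shifts right.
New SRAS: y = 1055 + 3p.
Set AD = SRAS: 1832 − 4p = 1055 + 3p, so 777 = 7p and p = 111.
y = 1832 − 4·111 = 1388.

p = 111, y = 1388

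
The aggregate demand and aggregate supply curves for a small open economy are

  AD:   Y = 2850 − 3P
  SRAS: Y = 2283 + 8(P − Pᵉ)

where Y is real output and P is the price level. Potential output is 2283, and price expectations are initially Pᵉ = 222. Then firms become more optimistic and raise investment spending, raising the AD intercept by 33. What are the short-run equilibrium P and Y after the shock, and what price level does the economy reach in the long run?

Short run: P = 216, Y = 2235. Long run: P = 200.

AD shifts right: new AD is Y = 2883 − 3P. With Pᵉ = 222, SRAS is Y = 507 + 8P.
Short run: 2883 − 3P = 507 + 8P gives 2376 = 11P, so P = 216 and Y = 2883 − 3·216 = 2235.
Y = 2235 is below potential 2283; expectations adjust and SRAS shifts right until Y = 2283.
Long run: on the new AD curve, 2283 = 2883 − 3P gives P = 200.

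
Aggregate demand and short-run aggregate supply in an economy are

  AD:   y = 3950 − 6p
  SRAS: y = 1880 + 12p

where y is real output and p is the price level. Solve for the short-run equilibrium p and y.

Set AD = SRAS: 3950 − 6p = 1880 + 12p, so 2070 = 18p and p = 115.
Then y = 3950 − 6·115 = 3260.

p = 115, y = 3260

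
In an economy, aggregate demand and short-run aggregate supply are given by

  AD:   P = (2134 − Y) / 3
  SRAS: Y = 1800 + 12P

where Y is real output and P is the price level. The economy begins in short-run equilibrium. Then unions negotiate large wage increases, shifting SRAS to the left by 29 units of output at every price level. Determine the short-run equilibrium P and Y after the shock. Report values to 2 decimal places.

This is a negative supply shock: SRAS shifts left.
New SRAS: Y = 1771 + 12P.
Set AD = SRAS: 2134 − 3P = 1771 + 12P, so 363 = 15P and P = 24.20.
Substituting into AD, Y = 2061.40.

P = 24.20, Y = 2061.40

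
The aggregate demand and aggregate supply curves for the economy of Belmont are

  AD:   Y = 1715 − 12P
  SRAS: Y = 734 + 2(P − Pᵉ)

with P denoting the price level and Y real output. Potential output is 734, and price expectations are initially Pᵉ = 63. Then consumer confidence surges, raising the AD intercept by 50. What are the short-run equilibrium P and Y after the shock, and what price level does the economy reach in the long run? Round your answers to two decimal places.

AD shifts right: new AD is Y = 1765 − 12P. With Pᵉ = 63, SRAS is Y = 608 + 2P.
Short run: 1765 − 12P = 608 + 2P gives 1157 = 14P, so P = 82.64 and Y = 1765 − 12P = 773.29.
Y = 773.29 is above potential 734; expectations adjust and SRAS shifts left until Y = 734.
Long run: on the new AD curve, 734 = 1765 − 12P gives P = 85.92.

Short run: P = 82.64, Y = 773.29. Long run: P = 85.92.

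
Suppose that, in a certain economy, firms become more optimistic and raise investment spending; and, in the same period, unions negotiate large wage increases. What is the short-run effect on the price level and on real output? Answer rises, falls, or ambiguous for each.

The first event is a positive demand shock: AD shifts right, which by itself pushes P up and Y up.
The second is an adverse supply shock: SRAS shifts left, which by itself pushes P up and Y down.
Both shocks push P up, so P rises. The two shocks push Y in opposite directions, so the effect on Y is ambiguous.

Price level: rises; output: ambiguous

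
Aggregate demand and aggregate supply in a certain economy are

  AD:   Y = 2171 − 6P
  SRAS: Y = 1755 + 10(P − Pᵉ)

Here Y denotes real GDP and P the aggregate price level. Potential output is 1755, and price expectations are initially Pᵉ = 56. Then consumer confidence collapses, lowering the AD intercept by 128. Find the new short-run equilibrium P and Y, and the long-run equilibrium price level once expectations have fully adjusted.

Short run: P = 53, Y = 1725. Long run: P = 48.

AD shifts left: new AD is Y = 2043 − 6P. With Pᵉ = 56, SRAS is Y = 1195 + 10P.
Short run: 2043 − 6P = 1195 + 10P gives 848 = 16P, so P = 53 and Y = 2043 − 6·53 = 1725.
Y = 1725 is below potential 1755; expectations adjust and SRAS shifts right until Y = 1755.
Long run: on the new AD curve, 1755 = 2043 − 6P gives P = 48.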